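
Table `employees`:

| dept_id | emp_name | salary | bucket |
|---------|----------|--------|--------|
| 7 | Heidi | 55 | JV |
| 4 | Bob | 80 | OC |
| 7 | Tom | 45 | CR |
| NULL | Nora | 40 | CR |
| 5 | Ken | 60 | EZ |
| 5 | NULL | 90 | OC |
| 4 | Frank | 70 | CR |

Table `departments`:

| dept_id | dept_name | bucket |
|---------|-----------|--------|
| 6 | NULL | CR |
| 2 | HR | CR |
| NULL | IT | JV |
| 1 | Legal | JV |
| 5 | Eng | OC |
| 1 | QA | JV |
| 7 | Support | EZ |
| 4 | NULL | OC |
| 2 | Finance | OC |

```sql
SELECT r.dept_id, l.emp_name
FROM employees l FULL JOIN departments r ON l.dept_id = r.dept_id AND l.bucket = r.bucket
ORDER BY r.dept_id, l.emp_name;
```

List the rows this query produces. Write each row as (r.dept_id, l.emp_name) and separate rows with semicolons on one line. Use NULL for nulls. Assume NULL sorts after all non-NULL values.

FULL OUTER JOIN keeps every row from both sides; unmatched rows get NULL for the other side's columns.
Matching on l.dept_id = r.dept_id AND l.bucket = r.bucket. A NULL in a compared column never satisfies the condition.
- l[0] dept_id=7, bucket=JV → no match; kept with NULLs on the r side.
- l[1] dept_id=4, bucket=OC → 1 match(es) in r → 1 row(s).
- l[2] dept_id=7, bucket=CR → no match; kept with NULLs on the r side.
- l[3] dept_id=NULL, bucket=CR → no match; kept with NULLs on the r side.
- l[4] dept_id=5, bucket=EZ → no match; kept with NULLs on the r side.
- l[5] dept_id=5, bucket=OC → 1 match(es) in r → 1 row(s).
- l[6] dept_id=4, bucket=CR → no match; kept with NULLs on the r side.
- 7 row(s) from r found no l partner → padded with NULL.

(1, NULL); (1, NULL); (2, NULL); (2, NULL); (4, Bob); (5, NULL); (6, NULL); (7, NULL); (NULL, Frank); (NULL, Heidi); (NULL, Ken); (NULL, Nora); (NULL, Tom); (NULL, NULL)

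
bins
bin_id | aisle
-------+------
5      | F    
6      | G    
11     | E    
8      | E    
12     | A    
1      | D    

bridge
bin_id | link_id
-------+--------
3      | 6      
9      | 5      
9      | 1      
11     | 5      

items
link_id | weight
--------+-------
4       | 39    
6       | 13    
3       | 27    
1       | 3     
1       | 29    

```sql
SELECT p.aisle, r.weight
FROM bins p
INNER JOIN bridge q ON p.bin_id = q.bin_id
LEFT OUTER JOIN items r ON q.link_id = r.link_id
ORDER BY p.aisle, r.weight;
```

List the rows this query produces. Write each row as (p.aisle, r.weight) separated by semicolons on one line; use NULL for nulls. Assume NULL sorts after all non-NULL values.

Evaluate left to right. First `bins p INNER JOIN bridge q` on bin_id: 1 row(s).
Then LEFT JOIN `items r` on link_id: each of those 1 rows is kept; rows whose q.link_id has no match in r get NULL for r's columns.

(E, NULL)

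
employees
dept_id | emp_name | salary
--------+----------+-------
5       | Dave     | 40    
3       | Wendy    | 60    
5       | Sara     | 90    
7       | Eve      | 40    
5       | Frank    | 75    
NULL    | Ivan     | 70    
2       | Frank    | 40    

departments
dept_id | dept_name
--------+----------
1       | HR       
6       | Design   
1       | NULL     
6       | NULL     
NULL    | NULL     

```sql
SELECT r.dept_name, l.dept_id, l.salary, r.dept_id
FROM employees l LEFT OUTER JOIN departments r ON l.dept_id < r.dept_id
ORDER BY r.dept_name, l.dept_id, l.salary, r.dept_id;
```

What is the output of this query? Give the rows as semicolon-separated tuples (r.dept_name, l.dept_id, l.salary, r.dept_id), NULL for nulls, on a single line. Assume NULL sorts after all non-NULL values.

(Design, 2, 40, 6); (Design, 3, 60, 6); (Design, 5, 40, 6); (Design, 5, 75, 6); (Design, 5, 90, 6); (NULL, 2, 40, 6); (NULL, 3, 60, 6); (NULL, 5, 40, 6); (NULL, 5, 75, 6); (NULL, 5, 90, 6); (NULL, 7, 40, NULL); (NULL, NULL, 70, NULL)

LEFT JOIN keeps every row from `employees`; unmatched rows get NULL for `departments`'s columns.
Matching on l.dept_id < r.dept_id. A NULL in a compared column never satisfies the condition.
- dept_id=5: 2 matching r row(s), so 2 row(s) emitted.
- dept_id=3: 2 matching r row(s), so 2 row(s) emitted.
- dept_id=5: 2 matching r row(s), so 2 row(s) emitted.
- dept_id=7: no r row matches, row kept with r columns NULL.
- dept_id=5: 2 matching r row(s), so 2 row(s) emitted.
- dept_id=NULL: no r row matches, row kept with r columns NULL.
- dept_id=2: 2 matching r row(s), so 2 row(s) emitted.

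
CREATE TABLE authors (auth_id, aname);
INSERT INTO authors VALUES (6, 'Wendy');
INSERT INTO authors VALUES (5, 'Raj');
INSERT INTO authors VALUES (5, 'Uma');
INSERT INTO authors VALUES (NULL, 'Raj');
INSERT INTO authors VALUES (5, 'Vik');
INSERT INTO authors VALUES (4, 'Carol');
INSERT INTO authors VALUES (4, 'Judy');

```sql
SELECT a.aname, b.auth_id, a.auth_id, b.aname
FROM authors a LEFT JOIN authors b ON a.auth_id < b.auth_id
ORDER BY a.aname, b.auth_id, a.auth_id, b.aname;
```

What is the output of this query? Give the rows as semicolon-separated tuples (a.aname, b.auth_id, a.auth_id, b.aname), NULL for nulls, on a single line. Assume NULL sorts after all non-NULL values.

(Carol, 5, 4, Raj); (Carol, 5, 4, Uma); (Carol, 5, 4, Vik); (Carol, 6, 4, Wendy); (Judy, 5, 4, Raj); (Judy, 5, 4, Uma); (Judy, 5, 4, Vik); (Judy, 6, 4, Wendy); (Raj, 6, 5, Wendy); (Raj, NULL, NULL, NULL); (Uma, 6, 5, Wendy); (Vik, 6, 5, Wendy); (Wendy, NULL, 6, NULL)

LEFT JOIN keeps every row from `authors a`; unmatched rows get NULL for `authors b`'s columns.
Matching on a.auth_id < b.auth_id. A NULL in a compared column never satisfies the condition.
- auth_id=6: no b row matches, row kept with b columns NULL.
- auth_id=5: 1 matching b row(s), so 1 row(s) emitted.
- auth_id=5: 1 matching b row(s), so 1 row(s) emitted.
- auth_id=NULL: no b row matches, row kept with b columns NULL.
- auth_id=5: 1 matching b row(s), so 1 row(s) emitted.
- auth_id=4: 4 matching b row(s), so 4 row(s) emitted.
- auth_id=4: 4 matching b row(s), so 4 row(s) emitted.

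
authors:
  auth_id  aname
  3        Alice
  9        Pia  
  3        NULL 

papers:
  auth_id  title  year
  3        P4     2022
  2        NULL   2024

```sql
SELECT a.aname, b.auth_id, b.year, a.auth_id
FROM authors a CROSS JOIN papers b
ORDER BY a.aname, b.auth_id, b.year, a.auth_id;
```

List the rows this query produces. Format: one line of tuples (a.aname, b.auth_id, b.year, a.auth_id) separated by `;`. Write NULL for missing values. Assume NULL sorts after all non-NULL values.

CROSS JOIN pairs every row of `authors` with every row of `papers`: 3 × 2 = 6 rows.
After projecting and ordering:
a.aname | b.auth_id | b.year | a.auth_id
Alice | 2 | 2024 | 3
Alice | 3 | 2022 | 3
Pia | 2 | 2024 | 9
Pia | 3 | 2022 | 9
NULL | 2 | 2024 | 3
NULL | 3 | 2022 | 3

(Alice, 2, 2024, 3); (Alice, 3, 2022, 3); (Pia, 2, 2024, 9); (Pia, 3, 2022, 9); (NULL, 2, 2024, 3); (NULL, 3, 2022, 3)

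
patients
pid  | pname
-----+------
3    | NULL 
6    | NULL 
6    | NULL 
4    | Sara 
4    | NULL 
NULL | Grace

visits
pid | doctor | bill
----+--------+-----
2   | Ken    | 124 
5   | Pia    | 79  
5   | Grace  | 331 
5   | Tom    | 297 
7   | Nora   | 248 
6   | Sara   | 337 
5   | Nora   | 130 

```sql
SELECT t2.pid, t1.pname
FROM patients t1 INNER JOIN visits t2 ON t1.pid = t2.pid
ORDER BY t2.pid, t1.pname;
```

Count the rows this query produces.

2

INNER JOIN keeps only pairs where the ON condition holds.
Matching on t1.pid = t2.pid. A NULL in a compared column never satisfies the condition.
- t1 (pid=3) has no partner → excluded.
- t1 (pid=6) pairs with 1 row(s) of t2.
- t1 (pid=6) pairs with 1 row(s) of t2.
- t1 (pid=4) has no partner → excluded.
- t1 (pid=4) has no partner → excluded.
- t1 (pid=NULL) has no partner → excluded.
Total: 2 rows.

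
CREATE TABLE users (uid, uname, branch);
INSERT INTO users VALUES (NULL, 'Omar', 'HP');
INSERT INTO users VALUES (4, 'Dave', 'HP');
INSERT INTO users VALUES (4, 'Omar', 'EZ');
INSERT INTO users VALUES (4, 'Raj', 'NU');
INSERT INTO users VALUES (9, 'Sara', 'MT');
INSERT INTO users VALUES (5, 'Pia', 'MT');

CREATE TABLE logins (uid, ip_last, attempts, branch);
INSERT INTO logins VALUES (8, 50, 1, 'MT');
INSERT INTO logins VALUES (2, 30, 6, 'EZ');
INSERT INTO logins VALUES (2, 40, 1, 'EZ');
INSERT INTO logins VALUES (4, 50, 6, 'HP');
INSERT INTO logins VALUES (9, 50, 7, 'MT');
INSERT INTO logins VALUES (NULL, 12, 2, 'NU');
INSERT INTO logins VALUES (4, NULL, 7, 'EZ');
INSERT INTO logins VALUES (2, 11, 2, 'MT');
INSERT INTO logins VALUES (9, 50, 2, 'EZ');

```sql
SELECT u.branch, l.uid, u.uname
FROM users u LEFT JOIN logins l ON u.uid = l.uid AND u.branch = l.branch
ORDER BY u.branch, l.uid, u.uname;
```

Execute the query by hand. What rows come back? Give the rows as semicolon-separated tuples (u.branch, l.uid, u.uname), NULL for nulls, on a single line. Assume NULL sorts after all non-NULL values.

(EZ, 4, Omar); (HP, 4, Dave); (HP, NULL, Omar); (MT, 9, Sara); (MT, NULL, Pia); (NU, NULL, Raj)

LEFT JOIN keeps every row from `users`; unmatched rows get NULL for `logins`'s columns.
Matching on u.uid = l.uid AND u.branch = l.branch. A NULL in a compared column never satisfies the condition.
- u[0] uid=NULL, branch=HP → no match; kept with NULLs on the l side.
- u[1] uid=4, branch=HP → 1 match(es) in l → 1 row(s).
- u[2] uid=4, branch=EZ → 1 match(es) in l → 1 row(s).
- u[3] uid=4, branch=NU → no match; kept with NULLs on the l side.
- u[4] uid=9, branch=MT → 1 match(es) in l → 1 row(s).
- u[5] uid=5, branch=MT → no match; kept with NULLs on the l side.
After projecting and ordering:
u.branch | l.uid | u.uname
EZ | 4 | Omar
HP | 4 | Dave
HP | NULL | Omar
MT | 9 | Sara
MT | NULL | Pia
NU | NULL | Raj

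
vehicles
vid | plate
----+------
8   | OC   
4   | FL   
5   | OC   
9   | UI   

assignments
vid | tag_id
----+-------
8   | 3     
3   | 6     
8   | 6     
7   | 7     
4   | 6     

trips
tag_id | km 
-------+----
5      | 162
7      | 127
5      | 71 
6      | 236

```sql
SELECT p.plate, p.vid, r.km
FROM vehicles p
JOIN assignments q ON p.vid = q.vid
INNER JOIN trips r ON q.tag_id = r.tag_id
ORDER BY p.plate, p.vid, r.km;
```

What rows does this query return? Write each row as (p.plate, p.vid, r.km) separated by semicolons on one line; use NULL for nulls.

(FL, 4, 236); (OC, 8, 236)

Joins associate left-to-right: vehicles INNER JOIN assignments on vid gives 3 intermediate row(s).
Then INNER JOIN `trips r` on tag_id: keep only rows whose q.tag_id appears in r.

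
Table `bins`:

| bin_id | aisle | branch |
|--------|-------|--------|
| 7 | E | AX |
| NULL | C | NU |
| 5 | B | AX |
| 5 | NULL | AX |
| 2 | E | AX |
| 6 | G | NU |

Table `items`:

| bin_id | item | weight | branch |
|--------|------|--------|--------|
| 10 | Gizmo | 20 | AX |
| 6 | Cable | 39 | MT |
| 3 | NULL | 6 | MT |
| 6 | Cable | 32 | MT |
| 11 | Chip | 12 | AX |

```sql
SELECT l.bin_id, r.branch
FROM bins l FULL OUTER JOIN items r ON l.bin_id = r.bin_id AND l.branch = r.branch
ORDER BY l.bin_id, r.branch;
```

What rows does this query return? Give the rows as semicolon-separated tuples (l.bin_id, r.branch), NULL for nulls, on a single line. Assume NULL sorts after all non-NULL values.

(2, NULL); (5, NULL); (5, NULL); (6, NULL); (7, NULL); (NULL, AX); (NULL, AX); (NULL, MT); (NULL, MT); (NULL, MT); (NULL, NULL)

FULL OUTER JOIN keeps every row from both sides; unmatched rows get NULL for the other side's columns.
Matching on l.bin_id = r.bin_id AND l.branch = r.branch. A NULL in a compared column never satisfies the condition.
- l[0] bin_id=7, branch=AX → no match; kept with NULLs on the r side.
- l[1] bin_id=NULL, branch=NU → no match; kept with NULLs on the r side.
- l[2] bin_id=5, branch=AX → no match; kept with NULLs on the r side.
- l[3] bin_id=5, branch=AX → no match; kept with NULLs on the r side.
- l[4] bin_id=2, branch=AX → no match; kept with NULLs on the r side.
- l[5] bin_id=6, branch=NU → no match; kept with NULLs on the r side.
- plus 5 unmatched r row(s), each kept with NULL l columns.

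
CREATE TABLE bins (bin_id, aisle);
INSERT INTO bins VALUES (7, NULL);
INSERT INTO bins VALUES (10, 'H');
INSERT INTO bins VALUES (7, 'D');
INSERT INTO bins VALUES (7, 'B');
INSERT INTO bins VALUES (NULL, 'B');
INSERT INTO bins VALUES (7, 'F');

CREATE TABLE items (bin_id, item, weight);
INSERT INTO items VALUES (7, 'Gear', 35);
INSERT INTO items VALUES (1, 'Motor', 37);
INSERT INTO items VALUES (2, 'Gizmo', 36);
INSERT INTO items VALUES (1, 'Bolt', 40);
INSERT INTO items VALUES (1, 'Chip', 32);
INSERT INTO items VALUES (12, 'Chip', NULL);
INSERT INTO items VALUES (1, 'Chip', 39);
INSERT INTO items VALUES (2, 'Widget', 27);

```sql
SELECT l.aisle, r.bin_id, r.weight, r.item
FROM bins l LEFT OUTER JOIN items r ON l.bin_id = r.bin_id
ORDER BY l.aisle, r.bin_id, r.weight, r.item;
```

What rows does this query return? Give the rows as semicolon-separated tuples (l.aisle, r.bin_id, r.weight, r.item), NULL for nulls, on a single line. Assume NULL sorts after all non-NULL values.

(B, 7, 35, Gear); (B, NULL, NULL, NULL); (D, 7, 35, Gear); (F, 7, 35, Gear); (H, NULL, NULL, NULL); (NULL, 7, 35, Gear)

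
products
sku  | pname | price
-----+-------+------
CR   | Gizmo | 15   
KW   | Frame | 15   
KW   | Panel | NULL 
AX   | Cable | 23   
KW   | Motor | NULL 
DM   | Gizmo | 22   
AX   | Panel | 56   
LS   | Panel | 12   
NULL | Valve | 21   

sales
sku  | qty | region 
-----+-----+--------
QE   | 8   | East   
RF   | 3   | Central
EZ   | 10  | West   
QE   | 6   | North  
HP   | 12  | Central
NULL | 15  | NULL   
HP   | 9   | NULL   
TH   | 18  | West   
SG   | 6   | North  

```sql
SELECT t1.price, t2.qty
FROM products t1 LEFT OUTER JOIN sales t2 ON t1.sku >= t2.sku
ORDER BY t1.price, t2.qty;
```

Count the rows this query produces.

17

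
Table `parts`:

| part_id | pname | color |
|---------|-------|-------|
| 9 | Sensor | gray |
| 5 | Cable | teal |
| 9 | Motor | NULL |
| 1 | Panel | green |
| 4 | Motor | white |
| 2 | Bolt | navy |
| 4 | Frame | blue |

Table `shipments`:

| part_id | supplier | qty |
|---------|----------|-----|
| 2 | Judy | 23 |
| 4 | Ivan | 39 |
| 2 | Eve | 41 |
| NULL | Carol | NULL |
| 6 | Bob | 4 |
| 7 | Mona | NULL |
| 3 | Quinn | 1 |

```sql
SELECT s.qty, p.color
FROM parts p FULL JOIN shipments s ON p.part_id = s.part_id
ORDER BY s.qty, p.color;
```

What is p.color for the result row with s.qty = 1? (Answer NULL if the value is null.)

FULL OUTER JOIN keeps every row from both sides; unmatched rows get NULL for the other side's columns.
Matching on p.part_id = s.part_id. A NULL in a compared column never satisfies the condition.
Matched pairs: 4; unmatched p rows kept: 4; unmatched s rows kept: 4.

NULL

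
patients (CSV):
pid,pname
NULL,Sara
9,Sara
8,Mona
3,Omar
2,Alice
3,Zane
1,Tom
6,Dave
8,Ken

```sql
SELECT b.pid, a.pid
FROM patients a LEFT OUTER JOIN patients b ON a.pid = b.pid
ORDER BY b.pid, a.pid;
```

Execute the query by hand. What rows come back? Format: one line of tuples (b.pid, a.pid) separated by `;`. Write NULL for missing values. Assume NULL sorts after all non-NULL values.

(1, 1); (2, 2); (3, 3); (3, 3); (3, 3); (3, 3); (6, 6); (8, 8); (8, 8); (8, 8); (8, 8); (9, 9); (NULL, NULL)

LEFT JOIN keeps every row from `patients a`; unmatched rows get NULL for `patients b`'s columns.
Matching on a.pid = b.pid. A NULL in a compared column never satisfies the condition.
- a row (pid=NULL): no match → kept, b columns NULL.
- a row (pid=9): matches 1 b row(s) → 1 output row(s).
- a row (pid=8): matches 2 b row(s) → 2 output row(s).
- a row (pid=3): matches 2 b row(s) → 2 output row(s).
- a row (pid=2): matches 1 b row(s) → 1 output row(s).
- a row (pid=3): matches 2 b row(s) → 2 output row(s).
- a row (pid=1): matches 1 b row(s) → 1 output row(s).
- a row (pid=6): matches 1 b row(s) → 1 output row(s).
- a row (pid=8): matches 2 b row(s) → 2 output row(s).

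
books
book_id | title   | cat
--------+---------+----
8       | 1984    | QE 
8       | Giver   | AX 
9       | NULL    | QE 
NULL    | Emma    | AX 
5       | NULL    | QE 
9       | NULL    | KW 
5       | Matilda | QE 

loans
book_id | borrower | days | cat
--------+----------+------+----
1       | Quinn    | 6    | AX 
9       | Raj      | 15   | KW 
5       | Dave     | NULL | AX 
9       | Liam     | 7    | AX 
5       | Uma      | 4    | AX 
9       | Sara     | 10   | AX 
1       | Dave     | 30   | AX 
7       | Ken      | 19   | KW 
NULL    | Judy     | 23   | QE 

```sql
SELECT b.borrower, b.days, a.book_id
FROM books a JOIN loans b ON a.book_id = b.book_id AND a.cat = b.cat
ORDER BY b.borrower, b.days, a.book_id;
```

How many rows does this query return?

INNER JOIN keeps only pairs where the ON condition holds.
Matching on a.book_id = b.book_id AND a.cat = b.cat. A NULL in a compared column never satisfies the condition.
- a row (book_id=8, cat=QE): no match → dropped.
- a row (book_id=8, cat=AX): no match → dropped.
- a row (book_id=9, cat=QE): no match → dropped.
- a row (book_id=NULL, cat=AX): no match → dropped.
- a row (book_id=5, cat=QE): no match → dropped.
- a row (book_id=9, cat=KW): matches 1 b row(s) → 1 output row(s).
- a row (book_id=5, cat=QE): no match → dropped.
Total: 1 rows.

1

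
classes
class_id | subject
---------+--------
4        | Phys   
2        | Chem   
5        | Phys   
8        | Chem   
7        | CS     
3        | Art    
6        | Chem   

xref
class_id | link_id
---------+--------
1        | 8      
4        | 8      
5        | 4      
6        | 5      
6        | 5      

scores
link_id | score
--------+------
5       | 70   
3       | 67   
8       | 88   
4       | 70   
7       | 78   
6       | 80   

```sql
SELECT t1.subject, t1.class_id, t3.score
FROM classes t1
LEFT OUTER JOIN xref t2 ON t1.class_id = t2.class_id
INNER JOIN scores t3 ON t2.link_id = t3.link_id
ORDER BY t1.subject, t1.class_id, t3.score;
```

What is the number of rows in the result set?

Step 1 — t1 LEFT JOIN t2 on class_id → 8 row(s).
Then INNER JOIN `scores t3` on link_id: keep only rows whose t2.link_id appears in t3.
Result: 4 row(s).

4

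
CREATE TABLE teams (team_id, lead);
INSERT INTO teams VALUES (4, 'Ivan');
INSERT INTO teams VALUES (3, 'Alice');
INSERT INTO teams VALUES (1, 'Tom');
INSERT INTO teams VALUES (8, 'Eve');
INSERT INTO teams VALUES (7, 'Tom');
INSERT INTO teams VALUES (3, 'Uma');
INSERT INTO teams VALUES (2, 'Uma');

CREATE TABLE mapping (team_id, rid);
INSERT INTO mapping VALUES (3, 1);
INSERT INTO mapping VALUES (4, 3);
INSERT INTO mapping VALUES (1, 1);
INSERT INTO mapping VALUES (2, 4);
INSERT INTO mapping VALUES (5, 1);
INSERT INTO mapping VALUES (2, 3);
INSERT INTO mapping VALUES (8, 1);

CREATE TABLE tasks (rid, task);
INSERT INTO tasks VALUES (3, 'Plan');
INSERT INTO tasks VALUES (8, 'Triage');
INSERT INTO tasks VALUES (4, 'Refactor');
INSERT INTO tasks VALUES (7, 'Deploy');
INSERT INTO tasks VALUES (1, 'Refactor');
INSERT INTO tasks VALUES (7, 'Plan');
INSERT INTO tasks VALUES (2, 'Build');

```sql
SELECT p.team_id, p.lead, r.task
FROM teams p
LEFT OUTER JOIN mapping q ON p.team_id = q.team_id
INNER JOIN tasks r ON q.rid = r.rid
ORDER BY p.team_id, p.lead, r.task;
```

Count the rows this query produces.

Evaluate left to right. First `teams p LEFT JOIN mapping q` on team_id: 8 row(s).
Then INNER JOIN `tasks r` on rid: keep only rows whose q.rid appears in r.
Result: 7 row(s).

7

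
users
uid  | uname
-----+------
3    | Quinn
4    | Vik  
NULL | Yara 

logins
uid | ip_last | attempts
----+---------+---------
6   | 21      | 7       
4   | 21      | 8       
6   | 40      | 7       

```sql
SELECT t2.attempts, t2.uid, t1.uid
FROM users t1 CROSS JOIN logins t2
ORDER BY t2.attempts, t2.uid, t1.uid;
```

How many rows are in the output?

9

CROSS JOIN pairs every row of `users` with every row of `logins`: 3 × 3 = 9 rows.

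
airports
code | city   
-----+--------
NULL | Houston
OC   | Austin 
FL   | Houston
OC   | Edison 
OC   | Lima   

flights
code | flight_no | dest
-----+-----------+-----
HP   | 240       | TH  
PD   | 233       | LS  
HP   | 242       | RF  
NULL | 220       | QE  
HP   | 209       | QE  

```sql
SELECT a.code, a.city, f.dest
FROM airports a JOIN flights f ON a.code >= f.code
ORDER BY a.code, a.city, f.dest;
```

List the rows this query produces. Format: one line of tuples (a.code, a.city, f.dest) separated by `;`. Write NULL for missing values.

(OC, Austin, QE); (OC, Austin, RF); (OC, Austin, TH); (OC, Edison, QE); (OC, Edison, RF); (OC, Edison, TH); (OC, Lima, QE); (OC, Lima, RF); (OC, Lima, TH)

INNER JOIN keeps only pairs where the ON condition holds.
Matching on a.code >= f.code. A NULL in a compared column never satisfies the condition.
- a (code=NULL) has no partner → excluded.
- a (code=OC) pairs with 3 row(s) of f.
- a (code=FL) has no partner → excluded.
- a (code=OC) pairs with 3 row(s) of f.
- a (code=OC) pairs with 3 row(s) of f.
After projecting and ordering:
a.code | a.city | f.dest
OC | Austin | QE
OC | Austin | RF
OC | Austin | TH
OC | Edison | QE
OC | Edison | RF
OC | Edison | TH
OC | Lima | QE
OC | Lima | RF
OC | Lima | TH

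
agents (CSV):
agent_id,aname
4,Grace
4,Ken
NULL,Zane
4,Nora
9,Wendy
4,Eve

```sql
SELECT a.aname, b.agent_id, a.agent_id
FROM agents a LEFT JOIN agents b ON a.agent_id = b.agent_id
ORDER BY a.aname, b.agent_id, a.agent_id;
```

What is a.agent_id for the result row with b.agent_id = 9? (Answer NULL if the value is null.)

9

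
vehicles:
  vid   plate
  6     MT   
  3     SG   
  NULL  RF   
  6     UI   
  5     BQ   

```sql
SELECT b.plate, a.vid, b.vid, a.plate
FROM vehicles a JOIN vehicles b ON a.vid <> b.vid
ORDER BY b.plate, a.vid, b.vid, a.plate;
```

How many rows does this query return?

10

INNER JOIN keeps only pairs where the ON condition holds.
Matching on a.vid <> b.vid. A NULL in a compared column never satisfies the condition.
- vid=6: 2 matching b row(s), so 2 row(s) emitted.
- vid=3: 3 matching b row(s), so 3 row(s) emitted.
- vid=NULL: no matching b row, dropped.
- vid=6: 2 matching b row(s), so 2 row(s) emitted.
- vid=5: 3 matching b row(s), so 3 row(s) emitted.
Total: 10 rows.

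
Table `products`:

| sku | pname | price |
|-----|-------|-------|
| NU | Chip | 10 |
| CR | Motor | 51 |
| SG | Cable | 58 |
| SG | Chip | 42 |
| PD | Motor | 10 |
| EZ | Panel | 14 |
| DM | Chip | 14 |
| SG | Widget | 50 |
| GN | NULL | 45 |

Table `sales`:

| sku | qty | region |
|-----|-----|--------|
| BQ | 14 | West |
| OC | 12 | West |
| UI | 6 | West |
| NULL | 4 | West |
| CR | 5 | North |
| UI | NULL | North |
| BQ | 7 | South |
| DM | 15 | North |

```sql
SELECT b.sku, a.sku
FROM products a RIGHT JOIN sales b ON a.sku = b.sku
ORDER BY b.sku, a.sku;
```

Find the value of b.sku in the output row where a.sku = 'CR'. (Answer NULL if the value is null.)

RIGHT JOIN keeps every row from `sales`; unmatched rows get NULL for `products`'s columns.
Matching on a.sku = b.sku. A NULL in a compared column never satisfies the condition.
- a (sku=NU) has no partner in b.
- a (sku=CR) pairs with 1 row(s) of b.
- a (sku=SG) has no partner in b.
- a (sku=SG) has no partner in b.
- a (sku=PD) has no partner in b.
- a (sku=EZ) has no partner in b.
- a (sku=DM) pairs with 1 row(s) of b.
- a (sku=SG) has no partner in b.
- a (sku=GN) has no partner in b.
- plus 6 unmatched b row(s), each kept with NULL a columns.

CR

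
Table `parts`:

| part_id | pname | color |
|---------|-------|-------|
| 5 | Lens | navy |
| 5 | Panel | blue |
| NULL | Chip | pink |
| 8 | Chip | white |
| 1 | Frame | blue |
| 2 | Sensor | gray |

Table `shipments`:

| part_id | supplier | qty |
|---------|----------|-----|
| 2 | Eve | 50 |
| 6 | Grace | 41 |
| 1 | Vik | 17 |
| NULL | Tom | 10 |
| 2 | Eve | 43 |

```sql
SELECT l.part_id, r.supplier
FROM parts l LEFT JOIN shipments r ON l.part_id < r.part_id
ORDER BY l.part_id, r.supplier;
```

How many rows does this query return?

8

LEFT JOIN keeps every row from `parts`; unmatched rows get NULL for `shipments`'s columns.
Matching on l.part_id < r.part_id. A NULL in a compared column never satisfies the condition.
- l (part_id=5) pairs with 1 row(s) of r.
- l (part_id=5) pairs with 1 row(s) of r.
- l (part_id=NULL) has no partner → padded with NULL.
- l (part_id=8) has no partner → padded with NULL.
- l (part_id=1) pairs with 3 row(s) of r.
- l (part_id=2) pairs with 1 row(s) of r.
Total: 6 matched + 2 padded = 8 rows.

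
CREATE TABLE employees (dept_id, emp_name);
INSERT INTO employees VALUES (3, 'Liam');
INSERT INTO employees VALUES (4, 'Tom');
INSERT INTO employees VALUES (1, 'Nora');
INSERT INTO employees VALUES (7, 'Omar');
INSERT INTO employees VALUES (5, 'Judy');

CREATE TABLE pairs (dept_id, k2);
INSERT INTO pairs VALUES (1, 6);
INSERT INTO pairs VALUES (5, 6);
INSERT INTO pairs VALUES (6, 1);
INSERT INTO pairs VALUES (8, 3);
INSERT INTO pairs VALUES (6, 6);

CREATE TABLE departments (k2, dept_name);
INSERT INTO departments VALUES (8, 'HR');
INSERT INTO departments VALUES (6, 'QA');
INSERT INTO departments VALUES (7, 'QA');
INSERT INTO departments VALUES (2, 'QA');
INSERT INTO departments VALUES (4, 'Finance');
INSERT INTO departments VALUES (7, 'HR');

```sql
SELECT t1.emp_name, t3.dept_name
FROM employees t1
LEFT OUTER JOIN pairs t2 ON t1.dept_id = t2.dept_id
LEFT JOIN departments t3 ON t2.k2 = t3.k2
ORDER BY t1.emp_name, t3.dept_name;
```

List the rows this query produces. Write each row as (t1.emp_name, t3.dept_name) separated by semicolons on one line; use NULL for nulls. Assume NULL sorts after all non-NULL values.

Joins associate left-to-right: employees LEFT JOIN pairs on dept_id gives 5 intermediate row(s).
Then LEFT JOIN `departments t3` on k2: each of those 5 rows is kept; rows whose t2.k2 has no match in t3 get NULL for t3's columns.

(Judy, QA); (Liam, NULL); (Nora, QA); (Omar, NULL); (Tom, NULL)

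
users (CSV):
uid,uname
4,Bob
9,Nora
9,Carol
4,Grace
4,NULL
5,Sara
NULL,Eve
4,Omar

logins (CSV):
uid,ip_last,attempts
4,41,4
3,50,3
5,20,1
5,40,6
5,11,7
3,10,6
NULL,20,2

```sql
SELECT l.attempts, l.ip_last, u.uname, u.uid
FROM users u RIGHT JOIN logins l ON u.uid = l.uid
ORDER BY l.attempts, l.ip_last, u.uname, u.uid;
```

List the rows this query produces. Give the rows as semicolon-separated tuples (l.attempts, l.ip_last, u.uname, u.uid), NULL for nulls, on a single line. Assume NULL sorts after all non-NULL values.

RIGHT JOIN keeps every row from `logins`; unmatched rows get NULL for `users`'s columns.
Matching on u.uid = l.uid. A NULL in a compared column never satisfies the condition.
Matched pairs: 7; unmatched l rows kept: 3.

(1, 20, Sara, 5); (2, 20, NULL, NULL); (3, 50, NULL, NULL); (4, 41, Bob, 4); (4, 41, Grace, 4); (4, 41, Omar, 4); (4, 41, NULL, 4); (6, 10, NULL, NULL); (6, 40, Sara, 5); (7, 11, Sara, 5)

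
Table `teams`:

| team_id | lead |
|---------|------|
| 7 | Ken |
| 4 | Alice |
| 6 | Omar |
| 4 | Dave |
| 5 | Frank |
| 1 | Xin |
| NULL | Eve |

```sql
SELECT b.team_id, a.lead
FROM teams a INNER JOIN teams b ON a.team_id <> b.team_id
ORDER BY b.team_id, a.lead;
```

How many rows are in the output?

28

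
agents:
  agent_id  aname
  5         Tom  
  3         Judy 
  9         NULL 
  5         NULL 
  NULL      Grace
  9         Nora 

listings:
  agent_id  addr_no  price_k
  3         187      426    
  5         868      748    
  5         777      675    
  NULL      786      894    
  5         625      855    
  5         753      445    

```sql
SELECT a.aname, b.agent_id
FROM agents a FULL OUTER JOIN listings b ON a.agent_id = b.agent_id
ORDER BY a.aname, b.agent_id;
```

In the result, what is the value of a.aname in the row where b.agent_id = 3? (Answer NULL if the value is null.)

FULL OUTER JOIN keeps every row from both sides; unmatched rows get NULL for the other side's columns.
Matching on a.agent_id = b.agent_id. A NULL in a compared column never satisfies the condition.
Matched pairs: 9; unmatched a rows kept: 3; unmatched b rows kept: 1.

Judy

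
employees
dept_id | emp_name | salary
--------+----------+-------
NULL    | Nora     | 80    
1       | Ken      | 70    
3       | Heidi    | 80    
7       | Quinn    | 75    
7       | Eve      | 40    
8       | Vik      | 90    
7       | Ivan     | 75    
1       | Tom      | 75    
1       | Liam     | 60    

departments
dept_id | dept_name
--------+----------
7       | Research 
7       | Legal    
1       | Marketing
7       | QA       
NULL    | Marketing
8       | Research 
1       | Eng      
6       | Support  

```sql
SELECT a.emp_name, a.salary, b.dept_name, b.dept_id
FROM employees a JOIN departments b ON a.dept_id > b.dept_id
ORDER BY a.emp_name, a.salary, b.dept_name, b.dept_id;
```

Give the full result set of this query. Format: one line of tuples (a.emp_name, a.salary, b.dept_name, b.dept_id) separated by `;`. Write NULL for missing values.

INNER JOIN keeps only pairs where the ON condition holds.
Matching on a.dept_id > b.dept_id. A NULL in a compared column never satisfies the condition.
Matched pairs: 17.

(Eve, 40, Eng, 1); (Eve, 40, Marketing, 1); (Eve, 40, Support, 6); (Heidi, 80, Eng, 1); (Heidi, 80, Marketing, 1); (Ivan, 75, Eng, 1); (Ivan, 75, Marketing, 1); (Ivan, 75, Support, 6); (Quinn, 75, Eng, 1); (Quinn, 75, Marketing, 1); (Quinn, 75, Support, 6); (Vik, 90, Eng, 1); (Vik, 90, Legal, 7); (Vik, 90, Marketing, 1); (Vik, 90, QA, 7); (Vik, 90, Research, 7); (Vik, 90, Support, 6)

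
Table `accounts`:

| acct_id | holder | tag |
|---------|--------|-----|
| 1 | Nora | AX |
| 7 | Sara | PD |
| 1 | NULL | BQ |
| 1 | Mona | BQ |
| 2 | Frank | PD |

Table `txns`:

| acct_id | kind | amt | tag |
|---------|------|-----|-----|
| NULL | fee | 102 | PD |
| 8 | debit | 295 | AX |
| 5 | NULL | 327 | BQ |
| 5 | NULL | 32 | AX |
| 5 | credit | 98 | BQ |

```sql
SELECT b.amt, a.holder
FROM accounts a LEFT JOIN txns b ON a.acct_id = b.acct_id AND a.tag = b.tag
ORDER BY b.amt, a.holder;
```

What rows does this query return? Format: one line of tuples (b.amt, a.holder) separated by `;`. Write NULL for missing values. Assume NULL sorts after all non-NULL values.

LEFT JOIN keeps every row from `accounts`; unmatched rows get NULL for `txns`'s columns.
Matching on a.acct_id = b.acct_id AND a.tag = b.tag. A NULL in a compared column never satisfies the condition.
Matched pairs: 0; unmatched a rows kept: 5.

(NULL, Frank); (NULL, Mona); (NULL, Nora); (NULL, Sara); (NULL, NULL)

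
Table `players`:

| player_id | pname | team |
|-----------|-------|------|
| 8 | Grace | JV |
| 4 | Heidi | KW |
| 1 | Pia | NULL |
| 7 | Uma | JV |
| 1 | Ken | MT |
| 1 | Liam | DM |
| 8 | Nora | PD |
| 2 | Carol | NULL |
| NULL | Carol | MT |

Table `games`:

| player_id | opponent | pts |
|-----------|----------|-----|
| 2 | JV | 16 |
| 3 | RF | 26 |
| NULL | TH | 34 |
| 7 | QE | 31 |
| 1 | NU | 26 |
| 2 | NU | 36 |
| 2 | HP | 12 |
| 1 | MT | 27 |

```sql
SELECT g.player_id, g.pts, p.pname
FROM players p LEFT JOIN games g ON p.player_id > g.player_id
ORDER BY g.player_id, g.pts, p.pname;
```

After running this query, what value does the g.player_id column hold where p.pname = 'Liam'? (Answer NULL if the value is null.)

LEFT JOIN keeps every row from `players`; unmatched rows get NULL for `games`'s columns.
Matching on p.player_id > g.player_id. A NULL in a compared column never satisfies the condition.
Matched pairs: 28; unmatched p rows kept: 4.

NULL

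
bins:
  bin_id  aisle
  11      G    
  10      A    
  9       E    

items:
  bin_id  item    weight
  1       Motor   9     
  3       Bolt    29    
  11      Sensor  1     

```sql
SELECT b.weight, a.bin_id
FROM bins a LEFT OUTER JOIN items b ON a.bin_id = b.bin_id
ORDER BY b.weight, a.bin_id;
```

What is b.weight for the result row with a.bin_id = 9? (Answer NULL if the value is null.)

LEFT JOIN keeps every row from `bins`; unmatched rows get NULL for `items`'s columns.
Matching on a.bin_id = b.bin_id.
- a (bin_id=11) pairs with 1 row(s) of b.
- a (bin_id=10) has no partner → padded with NULL.
- a (bin_id=9) has no partner → padded with NULL.

NULL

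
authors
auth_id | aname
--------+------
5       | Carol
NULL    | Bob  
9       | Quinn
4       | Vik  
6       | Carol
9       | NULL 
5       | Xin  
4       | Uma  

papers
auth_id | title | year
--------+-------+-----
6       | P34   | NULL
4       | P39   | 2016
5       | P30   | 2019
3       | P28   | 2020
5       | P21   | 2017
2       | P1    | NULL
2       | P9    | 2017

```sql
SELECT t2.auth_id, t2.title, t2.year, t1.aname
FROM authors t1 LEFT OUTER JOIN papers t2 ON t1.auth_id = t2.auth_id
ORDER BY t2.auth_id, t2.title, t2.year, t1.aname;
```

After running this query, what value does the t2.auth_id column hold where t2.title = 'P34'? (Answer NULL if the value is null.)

6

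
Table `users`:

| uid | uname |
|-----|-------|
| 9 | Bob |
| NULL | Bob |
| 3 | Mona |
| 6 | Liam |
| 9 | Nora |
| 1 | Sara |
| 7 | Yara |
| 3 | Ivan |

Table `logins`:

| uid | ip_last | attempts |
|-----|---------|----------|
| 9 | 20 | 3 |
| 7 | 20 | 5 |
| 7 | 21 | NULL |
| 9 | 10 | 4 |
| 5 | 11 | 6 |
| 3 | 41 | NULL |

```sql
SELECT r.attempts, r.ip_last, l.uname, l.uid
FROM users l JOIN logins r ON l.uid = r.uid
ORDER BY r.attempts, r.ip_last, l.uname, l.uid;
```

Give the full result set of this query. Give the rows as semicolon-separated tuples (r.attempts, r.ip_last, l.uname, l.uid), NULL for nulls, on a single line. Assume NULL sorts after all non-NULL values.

(3, 20, Bob, 9); (3, 20, Nora, 9); (4, 10, Bob, 9); (4, 10, Nora, 9); (5, 20, Yara, 7); (NULL, 21, Yara, 7); (NULL, 41, Ivan, 3); (NULL, 41, Mona, 3)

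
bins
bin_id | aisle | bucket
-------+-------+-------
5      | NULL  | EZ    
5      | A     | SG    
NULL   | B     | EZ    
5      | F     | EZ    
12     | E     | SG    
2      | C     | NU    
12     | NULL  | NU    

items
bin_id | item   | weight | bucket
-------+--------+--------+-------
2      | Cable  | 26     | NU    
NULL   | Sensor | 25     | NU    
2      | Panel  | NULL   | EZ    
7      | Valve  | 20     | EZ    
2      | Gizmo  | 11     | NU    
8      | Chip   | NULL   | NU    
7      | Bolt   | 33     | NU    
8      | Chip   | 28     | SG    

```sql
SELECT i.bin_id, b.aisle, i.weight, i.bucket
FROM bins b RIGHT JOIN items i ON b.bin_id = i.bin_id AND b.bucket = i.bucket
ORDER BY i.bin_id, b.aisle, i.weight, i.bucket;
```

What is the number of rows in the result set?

RIGHT JOIN keeps every row from `items`; unmatched rows get NULL for `bins`'s columns.
Matching on b.bin_id = i.bin_id AND b.bucket = i.bucket. A NULL in a compared column never satisfies the condition.
- b row (bin_id=5, bucket=EZ): no match.
- b row (bin_id=5, bucket=SG): no match.
- b row (bin_id=NULL, bucket=EZ): no match.
- b row (bin_id=5, bucket=EZ): no match.
- b row (bin_id=12, bucket=SG): no match.
- b row (bin_id=2, bucket=NU): matches 2 i row(s) → 2 output row(s).
- b row (bin_id=12, bucket=NU): no match.
- plus 6 unmatched i row(s), each kept with NULL b columns.
Total: 2 matched + 6 padded = 8 rows.

8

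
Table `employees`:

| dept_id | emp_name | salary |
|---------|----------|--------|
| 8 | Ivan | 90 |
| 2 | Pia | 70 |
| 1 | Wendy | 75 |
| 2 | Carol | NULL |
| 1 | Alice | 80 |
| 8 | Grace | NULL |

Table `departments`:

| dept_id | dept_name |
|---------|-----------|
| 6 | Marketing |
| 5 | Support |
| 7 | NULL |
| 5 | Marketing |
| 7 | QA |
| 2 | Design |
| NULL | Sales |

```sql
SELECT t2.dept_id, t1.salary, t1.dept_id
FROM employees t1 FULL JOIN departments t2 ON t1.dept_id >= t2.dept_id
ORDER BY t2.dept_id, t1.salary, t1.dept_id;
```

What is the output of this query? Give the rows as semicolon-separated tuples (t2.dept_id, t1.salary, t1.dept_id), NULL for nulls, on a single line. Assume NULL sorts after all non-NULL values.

FULL OUTER JOIN keeps every row from both sides; unmatched rows get NULL for the other side's columns.
Matching on t1.dept_id >= t2.dept_id. A NULL in a compared column never satisfies the condition.
- t1[0] dept_id=8 → 6 match(es) in t2 → 6 row(s).
- t1[1] dept_id=2 → 1 match(es) in t2 → 1 row(s).
- t1[2] dept_id=1 → no match; kept with NULLs on the t2 side.
- t1[3] dept_id=2 → 1 match(es) in t2 → 1 row(s).
- t1[4] dept_id=1 → no match; kept with NULLs on the t2 side.
- t1[5] dept_id=8 → 6 match(es) in t2 → 6 row(s).
- plus 1 unmatched t2 row(s), each kept with NULL t1 columns.

(2, 70, 2); (2, 90, 8); (2, NULL, 2); (2, NULL, 8); (5, 90, 8); (5, 90, 8); (5, NULL, 8); (5, NULL, 8); (6, 90, 8); (6, NULL, 8); (7, 90, 8); (7, 90, 8); (7, NULL, 8); (7, NULL, 8); (NULL, 75, 1); (NULL, 80, 1); (NULL, NULL, NULL)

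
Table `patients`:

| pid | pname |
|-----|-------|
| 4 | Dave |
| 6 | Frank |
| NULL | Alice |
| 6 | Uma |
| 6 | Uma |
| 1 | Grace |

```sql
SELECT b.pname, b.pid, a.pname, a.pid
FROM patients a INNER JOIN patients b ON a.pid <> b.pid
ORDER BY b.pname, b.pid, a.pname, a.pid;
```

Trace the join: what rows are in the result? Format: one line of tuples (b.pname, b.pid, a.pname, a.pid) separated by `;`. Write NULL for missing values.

(Dave, 4, Frank, 6); (Dave, 4, Grace, 1); (Dave, 4, Uma, 6); (Dave, 4, Uma, 6); (Frank, 6, Dave, 4); (Frank, 6, Grace, 1); (Grace, 1, Dave, 4); (Grace, 1, Frank, 6); (Grace, 1, Uma, 6); (Grace, 1, Uma, 6); (Uma, 6, Dave, 4); (Uma, 6, Dave, 4); (Uma, 6, Grace, 1); (Uma, 6, Grace, 1)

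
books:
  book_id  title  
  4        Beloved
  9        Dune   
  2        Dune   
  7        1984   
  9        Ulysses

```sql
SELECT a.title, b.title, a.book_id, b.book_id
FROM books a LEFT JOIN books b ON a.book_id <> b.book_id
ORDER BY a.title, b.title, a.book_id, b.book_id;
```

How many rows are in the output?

18

LEFT JOIN keeps every row from `books a`; unmatched rows get NULL for `books b`'s columns.
Matching on a.book_id <> b.book_id.
- a (book_id=4) pairs with 4 row(s) of b.
- a (book_id=9) pairs with 3 row(s) of b.
- a (book_id=2) pairs with 4 row(s) of b.
- a (book_id=7) pairs with 4 row(s) of b.
- a (book_id=9) pairs with 3 row(s) of b.
Total: 18 rows.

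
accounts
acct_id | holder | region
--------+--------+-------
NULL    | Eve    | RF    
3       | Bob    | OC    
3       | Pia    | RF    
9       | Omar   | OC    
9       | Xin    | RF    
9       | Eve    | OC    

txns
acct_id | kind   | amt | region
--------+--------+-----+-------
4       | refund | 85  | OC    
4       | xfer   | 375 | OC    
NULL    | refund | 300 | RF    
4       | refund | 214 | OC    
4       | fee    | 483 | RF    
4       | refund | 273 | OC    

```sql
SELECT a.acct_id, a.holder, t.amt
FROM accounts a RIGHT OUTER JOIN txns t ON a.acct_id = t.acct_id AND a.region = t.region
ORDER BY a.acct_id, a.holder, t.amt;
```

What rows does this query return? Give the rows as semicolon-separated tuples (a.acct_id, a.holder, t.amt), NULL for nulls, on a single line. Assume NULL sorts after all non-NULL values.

(NULL, NULL, 85); (NULL, NULL, 214); (NULL, NULL, 273); (NULL, NULL, 300); (NULL, NULL, 375); (NULL, NULL, 483)

RIGHT JOIN keeps every row from `txns`; unmatched rows get NULL for `accounts`'s columns.
Matching on a.acct_id = t.acct_id AND a.region = t.region. A NULL in a compared column never satisfies the condition.
- a[0] acct_id=NULL, region=RF → no match.
- a[1] acct_id=3, region=OC → no match.
- a[2] acct_id=3, region=RF → no match.
- a[3] acct_id=9, region=OC → no match.
- a[4] acct_id=9, region=RF → no match.
- a[5] acct_id=9, region=OC → no match.
- plus 6 unmatched t row(s), each kept with NULL a columns.
After projecting and ordering:
a.acct_id | a.holder | t.amt
NULL | NULL | 85
NULL | NULL | 214
NULL | NULL | 273
NULL | NULL | 300
NULL | NULL | 375
NULL | NULL | 483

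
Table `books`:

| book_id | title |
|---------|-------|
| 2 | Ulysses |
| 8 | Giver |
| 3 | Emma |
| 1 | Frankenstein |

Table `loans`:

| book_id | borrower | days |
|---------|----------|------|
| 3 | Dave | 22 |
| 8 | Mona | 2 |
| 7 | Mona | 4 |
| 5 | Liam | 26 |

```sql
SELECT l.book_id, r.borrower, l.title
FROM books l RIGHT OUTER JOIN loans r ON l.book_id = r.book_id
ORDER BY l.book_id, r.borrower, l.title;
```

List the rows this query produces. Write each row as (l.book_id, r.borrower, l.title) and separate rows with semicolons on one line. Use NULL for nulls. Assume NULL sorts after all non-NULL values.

RIGHT JOIN keeps every row from `loans`; unmatched rows get NULL for `books`'s columns.
Matching on l.book_id = r.book_id.
- l (book_id=2) has no partner in r.
- l (book_id=8) pairs with 1 row(s) of r.
- l (book_id=3) pairs with 1 row(s) of r.
- l (book_id=1) has no partner in r.
- plus 2 unmatched r row(s), each kept with NULL l columns.
After projecting and ordering:
l.book_id | r.borrower | l.title
3 | Dave | Emma
8 | Mona | Giver
NULL | Liam | NULL
NULL | Mona | NULL

(3, Dave, Emma); (8, Mona, Giver); (NULL, Liam, NULL); (NULL, Mona, NULL)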